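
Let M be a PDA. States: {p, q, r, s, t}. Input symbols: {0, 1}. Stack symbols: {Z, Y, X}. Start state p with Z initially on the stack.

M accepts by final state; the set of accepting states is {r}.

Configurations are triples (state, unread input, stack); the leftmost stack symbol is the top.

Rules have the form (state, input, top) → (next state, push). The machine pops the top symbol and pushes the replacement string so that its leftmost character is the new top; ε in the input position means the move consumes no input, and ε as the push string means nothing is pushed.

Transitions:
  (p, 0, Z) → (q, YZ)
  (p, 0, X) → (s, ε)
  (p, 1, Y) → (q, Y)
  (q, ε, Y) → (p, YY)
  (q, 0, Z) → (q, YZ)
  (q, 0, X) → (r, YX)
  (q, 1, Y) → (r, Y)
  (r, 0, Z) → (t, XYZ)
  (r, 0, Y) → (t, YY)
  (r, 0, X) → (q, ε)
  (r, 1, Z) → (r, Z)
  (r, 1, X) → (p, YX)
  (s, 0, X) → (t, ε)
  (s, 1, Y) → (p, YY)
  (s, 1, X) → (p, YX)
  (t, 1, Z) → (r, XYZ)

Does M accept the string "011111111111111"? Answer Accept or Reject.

One accepting computation: (p, 011111111111111, Z) ⊢ (q, 11111111111111, YZ) ⊢ (p, 11111111111111, YYZ) ⊢ (q, 1111111111111, YYZ) ⊢ (p, 1111111111111, YYYZ) ⊢ (q, 111111111111, YYYZ) ⊢ (p, 111111111111, YYYYZ) ⊢ (q, 11111111111, YYYYZ) ⊢ (p, 11111111111, YYYYYZ) ⊢ (q, 1111111111, YYYYYZ) ⊢ (p, 1111111111, YYYYYYZ) ⊢ (q, 111111111, YYYYYYZ) ⊢ (p, 111111111, YYYYYYYZ) ⊢ (q, 11111111, YYYYYYYZ) ⊢ (p, 11111111, YYYYYYYYZ) ⊢ (q, 1111111, YYYYYYYYZ) ⊢ (p, 1111111, YYYYYYYYYZ) ⊢ (q, 111111, YYYYYYYYYZ) ⊢ (p, 111111, YYYYYYYYYYZ) ⊢ (q, 11111, YYYYYYYYYYZ) ⊢ (p, 11111, YYYYYYYYYYYZ) ⊢ (q, 1111, YYYYYYYYYYYZ) ⊢ (p, 1111, YYYYYYYYYYYYZ) ⊢ (q, 111, YYYYYYYYYYYYZ) ⊢ (p, 111, YYYYYYYYYYYYYZ) ⊢ (q, 11, YYYYYYYYYYYYYZ) ⊢ (p, 11, YYYYYYYYYYYYYYZ) ⊢ (q, 1, YYYYYYYYYYYYYYZ) ⊢ (r, ε, YYYYYYYYYYYYYYZ)
All input consumed and state r ∈ F.

Accept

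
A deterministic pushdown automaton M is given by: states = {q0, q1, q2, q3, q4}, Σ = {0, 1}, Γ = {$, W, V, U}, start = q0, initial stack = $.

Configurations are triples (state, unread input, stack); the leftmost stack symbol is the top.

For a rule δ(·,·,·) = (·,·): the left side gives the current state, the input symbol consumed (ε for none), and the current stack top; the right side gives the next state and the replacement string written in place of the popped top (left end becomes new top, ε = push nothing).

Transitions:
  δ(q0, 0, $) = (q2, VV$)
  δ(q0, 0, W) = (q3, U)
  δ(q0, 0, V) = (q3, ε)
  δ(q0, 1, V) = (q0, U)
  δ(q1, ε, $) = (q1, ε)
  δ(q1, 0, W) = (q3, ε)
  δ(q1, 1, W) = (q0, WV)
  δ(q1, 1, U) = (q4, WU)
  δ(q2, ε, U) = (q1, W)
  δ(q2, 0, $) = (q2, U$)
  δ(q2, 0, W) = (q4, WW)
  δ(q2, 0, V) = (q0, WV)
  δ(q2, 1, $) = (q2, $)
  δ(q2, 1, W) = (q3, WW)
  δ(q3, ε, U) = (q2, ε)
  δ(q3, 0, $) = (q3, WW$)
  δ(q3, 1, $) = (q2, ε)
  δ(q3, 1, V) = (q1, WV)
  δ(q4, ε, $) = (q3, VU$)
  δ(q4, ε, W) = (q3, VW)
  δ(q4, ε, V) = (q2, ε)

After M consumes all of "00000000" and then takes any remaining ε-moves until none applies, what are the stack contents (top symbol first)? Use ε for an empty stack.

(q0, 00000000, $) ⊢ (q2, 0000000, VV$) ⊢ (q0, 000000, WVV$) ⊢ (q3, 00000, UVV$) ⊢ (q2, 00000, VV$) ⊢ (q0, 0000, WVV$) ⊢ (q3, 000, UVV$) ⊢ (q2, 000, VV$) ⊢ (q0, 00, WVV$) ⊢ (q3, 0, UVV$) ⊢ (q2, 0, VV$) ⊢ (q0, ε, WVV$)
All input consumed in state q0 with stack WVV$.

WVV$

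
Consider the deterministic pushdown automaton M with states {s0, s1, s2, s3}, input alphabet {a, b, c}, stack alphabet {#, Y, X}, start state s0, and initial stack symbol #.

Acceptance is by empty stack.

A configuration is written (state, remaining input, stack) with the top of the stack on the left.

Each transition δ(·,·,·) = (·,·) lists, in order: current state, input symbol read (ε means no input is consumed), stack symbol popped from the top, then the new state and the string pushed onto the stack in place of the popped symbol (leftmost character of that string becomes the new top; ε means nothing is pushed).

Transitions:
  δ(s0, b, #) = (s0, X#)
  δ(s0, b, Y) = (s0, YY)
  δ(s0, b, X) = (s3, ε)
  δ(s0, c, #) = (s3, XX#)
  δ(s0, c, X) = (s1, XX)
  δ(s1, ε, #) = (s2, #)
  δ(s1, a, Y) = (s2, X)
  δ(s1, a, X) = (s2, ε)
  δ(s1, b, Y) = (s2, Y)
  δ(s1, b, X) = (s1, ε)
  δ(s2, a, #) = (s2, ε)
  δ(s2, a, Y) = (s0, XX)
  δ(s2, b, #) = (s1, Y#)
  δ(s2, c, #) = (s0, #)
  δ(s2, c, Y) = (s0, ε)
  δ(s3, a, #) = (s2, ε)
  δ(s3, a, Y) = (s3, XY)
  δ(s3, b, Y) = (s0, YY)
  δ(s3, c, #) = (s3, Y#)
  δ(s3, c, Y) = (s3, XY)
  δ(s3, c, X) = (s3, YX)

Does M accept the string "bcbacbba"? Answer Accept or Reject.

Accept

(s0, bcbacbba, #) ⊢ (s0, cbacbba, X#) ⊢ (s1, bacbba, XX#) ⊢ (s1, acbba, X#) ⊢ (s2, cbba, #) ⊢ (s0, bba, #) ⊢ (s0, ba, X#) ⊢ (s3, a, #) ⊢ (s2, ε, ε)
All input consumed and the stack is empty.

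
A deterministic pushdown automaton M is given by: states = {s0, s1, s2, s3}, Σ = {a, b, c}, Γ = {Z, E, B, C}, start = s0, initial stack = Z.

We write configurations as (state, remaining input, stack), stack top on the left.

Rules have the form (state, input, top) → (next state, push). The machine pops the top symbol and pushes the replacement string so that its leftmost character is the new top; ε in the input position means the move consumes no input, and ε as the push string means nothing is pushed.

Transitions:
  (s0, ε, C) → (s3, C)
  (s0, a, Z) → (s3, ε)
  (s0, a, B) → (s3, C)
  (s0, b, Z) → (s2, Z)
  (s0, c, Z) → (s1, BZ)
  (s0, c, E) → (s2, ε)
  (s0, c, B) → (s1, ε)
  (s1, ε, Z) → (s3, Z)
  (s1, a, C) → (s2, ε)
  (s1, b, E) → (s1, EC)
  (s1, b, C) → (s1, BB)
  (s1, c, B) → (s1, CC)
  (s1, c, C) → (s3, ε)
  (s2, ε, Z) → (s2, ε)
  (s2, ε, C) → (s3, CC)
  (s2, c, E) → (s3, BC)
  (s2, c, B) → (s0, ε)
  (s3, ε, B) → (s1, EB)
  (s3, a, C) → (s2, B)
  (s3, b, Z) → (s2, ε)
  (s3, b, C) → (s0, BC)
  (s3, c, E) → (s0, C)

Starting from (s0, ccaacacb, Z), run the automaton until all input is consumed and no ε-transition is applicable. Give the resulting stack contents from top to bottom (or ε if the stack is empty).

ε

(s0, ccaacacb, Z) ⊢ (s1, caacacb, BZ) ⊢ (s1, aacacb, CCZ) ⊢ (s2, acacb, CZ) ⊢ (s3, acacb, CCZ) ⊢ (s2, cacb, BCZ) ⊢ (s0, acb, CZ) ⊢ (s3, acb, CZ) ⊢ (s2, cb, BZ) ⊢ (s0, b, Z) ⊢ (s2, ε, Z) ⊢ (s2, ε, ε)
All input consumed in state s2 with stack ε.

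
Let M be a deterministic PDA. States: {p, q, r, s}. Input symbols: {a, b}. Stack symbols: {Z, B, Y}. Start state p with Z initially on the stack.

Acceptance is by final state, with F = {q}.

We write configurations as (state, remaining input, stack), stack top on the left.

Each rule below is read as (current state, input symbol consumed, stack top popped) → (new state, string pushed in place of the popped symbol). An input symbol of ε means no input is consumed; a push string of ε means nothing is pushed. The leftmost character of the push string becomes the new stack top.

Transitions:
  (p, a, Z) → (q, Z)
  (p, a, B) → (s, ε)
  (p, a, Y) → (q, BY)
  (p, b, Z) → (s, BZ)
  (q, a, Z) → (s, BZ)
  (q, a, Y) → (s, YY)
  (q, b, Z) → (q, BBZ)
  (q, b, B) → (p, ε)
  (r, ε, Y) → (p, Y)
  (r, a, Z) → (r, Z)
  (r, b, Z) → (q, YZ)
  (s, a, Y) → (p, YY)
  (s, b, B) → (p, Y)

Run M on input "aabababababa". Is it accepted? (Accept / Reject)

Accept

(p, aabababababa, Z) ⊢ (q, abababababa, Z) ⊢ (s, bababababa, BZ) ⊢ (p, ababababa, YZ) ⊢ (q, babababa, BYZ) ⊢ (p, abababa, YZ) ⊢ (q, bababa, BYZ) ⊢ (p, ababa, YZ) ⊢ (q, baba, BYZ) ⊢ (p, aba, YZ) ⊢ (q, ba, BYZ) ⊢ (p, a, YZ) ⊢ (q, ε, BYZ)
All input consumed; state q ∈ F.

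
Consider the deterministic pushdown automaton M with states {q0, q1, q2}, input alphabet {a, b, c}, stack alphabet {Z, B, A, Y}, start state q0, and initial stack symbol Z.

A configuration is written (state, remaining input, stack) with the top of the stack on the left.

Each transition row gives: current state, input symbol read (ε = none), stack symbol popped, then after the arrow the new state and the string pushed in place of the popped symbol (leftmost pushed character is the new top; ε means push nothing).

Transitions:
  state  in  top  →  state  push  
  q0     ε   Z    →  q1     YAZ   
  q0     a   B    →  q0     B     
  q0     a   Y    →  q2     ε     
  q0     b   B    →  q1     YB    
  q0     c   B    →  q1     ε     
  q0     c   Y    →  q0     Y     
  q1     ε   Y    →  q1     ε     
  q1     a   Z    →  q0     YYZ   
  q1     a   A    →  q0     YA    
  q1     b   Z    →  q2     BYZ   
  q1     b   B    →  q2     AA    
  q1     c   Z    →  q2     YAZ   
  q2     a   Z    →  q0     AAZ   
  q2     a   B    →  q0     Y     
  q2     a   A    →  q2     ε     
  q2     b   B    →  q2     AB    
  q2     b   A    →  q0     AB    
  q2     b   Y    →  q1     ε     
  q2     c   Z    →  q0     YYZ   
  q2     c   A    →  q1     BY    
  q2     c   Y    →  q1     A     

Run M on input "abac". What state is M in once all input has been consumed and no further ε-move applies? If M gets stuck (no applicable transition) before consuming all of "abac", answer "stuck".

stuck

(q0, abac, Z)
  ε-move, top Z: go to q1, push YAZ → (q1, abac, YAZ)
  ε-move, top Y: go to q1, push ε → (q1, abac, AZ)
  read a, top A: go to q0, push YA → (q0, bac, YAZ)
No transition for (q0, b, top Y); M blocks with input bac remaining.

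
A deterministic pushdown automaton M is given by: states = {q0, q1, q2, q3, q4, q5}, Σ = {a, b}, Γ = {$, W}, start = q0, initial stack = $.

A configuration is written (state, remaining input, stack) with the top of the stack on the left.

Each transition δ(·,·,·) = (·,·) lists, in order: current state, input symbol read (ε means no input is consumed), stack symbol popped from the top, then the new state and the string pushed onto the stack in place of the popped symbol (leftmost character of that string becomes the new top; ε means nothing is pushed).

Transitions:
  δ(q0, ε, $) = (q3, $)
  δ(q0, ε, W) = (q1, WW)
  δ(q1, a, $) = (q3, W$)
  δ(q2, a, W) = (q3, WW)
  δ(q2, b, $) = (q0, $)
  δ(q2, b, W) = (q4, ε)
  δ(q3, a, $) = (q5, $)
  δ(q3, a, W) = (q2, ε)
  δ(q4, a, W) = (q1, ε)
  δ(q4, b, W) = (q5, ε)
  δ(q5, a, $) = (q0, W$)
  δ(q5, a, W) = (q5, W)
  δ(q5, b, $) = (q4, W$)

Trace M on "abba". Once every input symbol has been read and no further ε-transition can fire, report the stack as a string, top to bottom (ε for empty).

(q0, abba, $) ⊢ (q3, abba, $) ⊢ (q5, bba, $) ⊢ (q4, ba, W$) ⊢ (q5, a, $) ⊢ (q0, ε, W$) ⊢ (q1, ε, WW$)
All input consumed in state q1 with stack WW$.

WW$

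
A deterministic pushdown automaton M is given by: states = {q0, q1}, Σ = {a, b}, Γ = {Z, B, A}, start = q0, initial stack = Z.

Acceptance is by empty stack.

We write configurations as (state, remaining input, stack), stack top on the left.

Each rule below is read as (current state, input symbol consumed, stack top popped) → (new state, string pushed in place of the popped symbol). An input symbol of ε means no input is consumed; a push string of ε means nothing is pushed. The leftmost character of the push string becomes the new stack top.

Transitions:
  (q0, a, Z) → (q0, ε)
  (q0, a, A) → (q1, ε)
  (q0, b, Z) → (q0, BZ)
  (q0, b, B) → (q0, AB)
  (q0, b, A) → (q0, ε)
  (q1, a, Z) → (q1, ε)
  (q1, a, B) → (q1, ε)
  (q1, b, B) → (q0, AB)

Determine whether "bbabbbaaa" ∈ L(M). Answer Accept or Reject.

Accept

(q0, bbabbbaaa, Z)
  read b, top Z: go to q0, push BZ → (q0, babbbaaa, BZ)
  read b, top B: go to q0, push AB → (q0, abbbaaa, ABZ)
  read a, top A: go to q1, push ε → (q1, bbbaaa, BZ)
  read b, top B: go to q0, push AB → (q0, bbaaa, ABZ)
  read b, top A: go to q0, push ε → (q0, baaa, BZ)
  read b, top B: go to q0, push AB → (q0, aaa, ABZ)
  read a, top A: go to q1, push ε → (q1, aa, BZ)
  read a, top B: go to q1, push ε → (q1, a, Z)
  read a, top Z: go to q1, push ε → (q1, ε, ε)
All input consumed and the stack is empty.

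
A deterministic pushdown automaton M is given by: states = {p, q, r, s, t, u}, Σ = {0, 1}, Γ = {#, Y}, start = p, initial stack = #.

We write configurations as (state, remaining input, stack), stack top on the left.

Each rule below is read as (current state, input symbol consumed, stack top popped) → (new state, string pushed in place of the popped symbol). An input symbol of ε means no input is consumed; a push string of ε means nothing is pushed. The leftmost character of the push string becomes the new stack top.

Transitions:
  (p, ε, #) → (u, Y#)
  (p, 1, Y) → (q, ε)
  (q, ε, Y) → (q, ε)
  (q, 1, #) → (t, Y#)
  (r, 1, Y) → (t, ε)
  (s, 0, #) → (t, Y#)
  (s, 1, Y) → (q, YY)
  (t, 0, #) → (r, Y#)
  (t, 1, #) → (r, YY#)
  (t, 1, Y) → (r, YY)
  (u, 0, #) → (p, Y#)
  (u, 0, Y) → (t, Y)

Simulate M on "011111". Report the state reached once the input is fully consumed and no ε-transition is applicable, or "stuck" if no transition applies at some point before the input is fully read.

r

(p, 011111, #) ⊢ (u, 011111, Y#) ⊢ (t, 11111, Y#) ⊢ (r, 1111, YY#) ⊢ (t, 111, Y#) ⊢ (r, 11, YY#) ⊢ (t, 1, Y#) ⊢ (r, ε, YY#)
All input consumed; M is in state r.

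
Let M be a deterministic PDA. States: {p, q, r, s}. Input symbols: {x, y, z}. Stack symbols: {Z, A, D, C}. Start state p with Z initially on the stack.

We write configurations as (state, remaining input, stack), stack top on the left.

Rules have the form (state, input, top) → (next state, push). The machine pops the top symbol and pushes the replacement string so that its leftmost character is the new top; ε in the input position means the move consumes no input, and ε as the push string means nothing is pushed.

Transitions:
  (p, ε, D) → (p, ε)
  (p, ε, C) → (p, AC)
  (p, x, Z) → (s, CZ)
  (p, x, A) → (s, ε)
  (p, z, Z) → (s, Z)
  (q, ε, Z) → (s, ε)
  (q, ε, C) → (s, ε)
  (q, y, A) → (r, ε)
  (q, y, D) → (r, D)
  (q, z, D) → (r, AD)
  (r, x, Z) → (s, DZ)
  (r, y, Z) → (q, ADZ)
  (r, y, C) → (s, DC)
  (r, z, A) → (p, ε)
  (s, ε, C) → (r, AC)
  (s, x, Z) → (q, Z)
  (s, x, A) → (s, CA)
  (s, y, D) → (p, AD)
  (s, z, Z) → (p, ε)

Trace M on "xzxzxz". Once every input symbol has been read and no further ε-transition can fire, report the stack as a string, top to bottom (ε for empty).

(p, xzxzxz, Z) ⊢ (s, zxzxz, CZ) ⊢ (r, zxzxz, ACZ) ⊢ (p, xzxz, CZ) ⊢ (p, xzxz, ACZ) ⊢ (s, zxz, CZ) ⊢ (r, zxz, ACZ) ⊢ (p, xz, CZ) ⊢ (p, xz, ACZ) ⊢ (s, z, CZ) ⊢ (r, z, ACZ) ⊢ (p, ε, CZ) ⊢ (p, ε, ACZ)
All input consumed in state p with stack ACZ.

ACZ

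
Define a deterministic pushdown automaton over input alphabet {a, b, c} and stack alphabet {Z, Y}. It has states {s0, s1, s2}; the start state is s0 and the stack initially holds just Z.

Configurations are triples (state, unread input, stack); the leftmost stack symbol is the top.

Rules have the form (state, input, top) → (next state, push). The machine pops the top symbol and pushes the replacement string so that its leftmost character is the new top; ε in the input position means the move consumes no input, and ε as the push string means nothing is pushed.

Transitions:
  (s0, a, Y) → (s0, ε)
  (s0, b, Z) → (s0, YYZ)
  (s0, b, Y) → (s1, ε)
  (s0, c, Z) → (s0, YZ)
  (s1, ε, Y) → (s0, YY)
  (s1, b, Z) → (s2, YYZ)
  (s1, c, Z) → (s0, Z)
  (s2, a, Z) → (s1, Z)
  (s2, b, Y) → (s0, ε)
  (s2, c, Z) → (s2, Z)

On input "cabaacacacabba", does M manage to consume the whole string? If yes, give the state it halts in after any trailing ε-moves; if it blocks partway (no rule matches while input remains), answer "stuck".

s0

(s0, cabaacacacabba, Z)
  read c, top Z: go to s0, push YZ → (s0, abaacacacabba, YZ)
  read a, top Y: go to s0, push ε → (s0, baacacacabba, Z)
  read b, top Z: go to s0, push YYZ → (s0, aacacacabba, YYZ)
  read a, top Y: go to s0, push ε → (s0, acacacabba, YZ)
  read a, top Y: go to s0, push ε → (s0, cacacabba, Z)
  read c, top Z: go to s0, push YZ → (s0, acacabba, YZ)
  read a, top Y: go to s0, push ε → (s0, cacabba, Z)
  read c, top Z: go to s0, push YZ → (s0, acabba, YZ)
  read a, top Y: go to s0, push ε → (s0, cabba, Z)
  read c, top Z: go to s0, push YZ → (s0, abba, YZ)
  read a, top Y: go to s0, push ε → (s0, bba, Z)
  read b, top Z: go to s0, push YYZ → (s0, ba, YYZ)
  read b, top Y: go to s1, push ε → (s1, a, YZ)
  ε-move, top Y: go to s0, push YY → (s0, a, YYZ)
  read a, top Y: go to s0, push ε → (s0, ε, YZ)
All input consumed; M is in state s0.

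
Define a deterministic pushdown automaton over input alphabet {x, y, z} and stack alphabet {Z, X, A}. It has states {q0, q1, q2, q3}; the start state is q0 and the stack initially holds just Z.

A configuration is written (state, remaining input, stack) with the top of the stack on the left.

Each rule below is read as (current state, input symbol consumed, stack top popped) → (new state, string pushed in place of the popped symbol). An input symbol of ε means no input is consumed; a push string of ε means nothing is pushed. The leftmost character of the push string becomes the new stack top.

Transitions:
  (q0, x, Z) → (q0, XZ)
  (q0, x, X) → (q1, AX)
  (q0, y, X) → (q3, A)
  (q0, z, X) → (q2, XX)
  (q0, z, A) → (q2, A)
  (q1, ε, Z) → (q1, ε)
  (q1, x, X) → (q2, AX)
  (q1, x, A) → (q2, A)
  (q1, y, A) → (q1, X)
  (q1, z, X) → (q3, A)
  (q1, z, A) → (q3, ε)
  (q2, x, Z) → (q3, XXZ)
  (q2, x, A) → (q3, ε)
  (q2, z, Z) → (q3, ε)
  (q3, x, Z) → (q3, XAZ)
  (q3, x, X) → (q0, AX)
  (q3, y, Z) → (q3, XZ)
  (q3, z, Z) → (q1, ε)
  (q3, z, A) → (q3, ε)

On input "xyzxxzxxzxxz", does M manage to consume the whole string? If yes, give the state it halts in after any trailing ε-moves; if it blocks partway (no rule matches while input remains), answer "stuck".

(q0, xyzxxzxxzxxz, Z)
  read x, top Z: go to q0, push XZ → (q0, yzxxzxxzxxz, XZ)
  read y, top X: go to q3, push A → (q3, zxxzxxzxxz, AZ)
  read z, top A: go to q3, push ε → (q3, xxzxxzxxz, Z)
  read x, top Z: go to q3, push XAZ → (q3, xzxxzxxz, XAZ)
  read x, top X: go to q0, push AX → (q0, zxxzxxz, AXAZ)
  read z, top A: go to q2, push A → (q2, xxzxxz, AXAZ)
  read x, top A: go to q3, push ε → (q3, xzxxz, XAZ)
  read x, top X: go to q0, push AX → (q0, zxxz, AXAZ)
  read z, top A: go to q2, push A → (q2, xxz, AXAZ)
  read x, top A: go to q3, push ε → (q3, xz, XAZ)
  read x, top X: go to q0, push AX → (q0, z, AXAZ)
  read z, top A: go to q2, push A → (q2, ε, AXAZ)
All input consumed; M is in state q2.

q2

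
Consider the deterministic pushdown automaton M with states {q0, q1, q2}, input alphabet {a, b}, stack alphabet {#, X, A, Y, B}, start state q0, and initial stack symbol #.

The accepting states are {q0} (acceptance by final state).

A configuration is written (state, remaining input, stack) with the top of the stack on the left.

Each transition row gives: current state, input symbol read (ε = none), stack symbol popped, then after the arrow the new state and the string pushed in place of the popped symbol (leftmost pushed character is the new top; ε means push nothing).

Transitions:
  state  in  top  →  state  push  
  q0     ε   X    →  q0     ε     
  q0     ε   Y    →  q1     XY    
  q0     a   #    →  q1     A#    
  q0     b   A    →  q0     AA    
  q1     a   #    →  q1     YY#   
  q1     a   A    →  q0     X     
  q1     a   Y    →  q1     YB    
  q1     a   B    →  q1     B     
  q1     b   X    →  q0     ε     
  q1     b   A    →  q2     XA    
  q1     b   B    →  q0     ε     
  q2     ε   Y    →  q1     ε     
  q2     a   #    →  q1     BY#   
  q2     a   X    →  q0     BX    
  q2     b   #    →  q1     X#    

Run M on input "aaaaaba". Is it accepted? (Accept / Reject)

(q0, aaaaaba, #) ⊢ (q1, aaaaba, A#) ⊢ (q0, aaaba, X#) ⊢ (q0, aaaba, #) ⊢ (q1, aaba, A#) ⊢ (q0, aba, X#) ⊢ (q0, aba, #) ⊢ (q1, ba, A#) ⊢ (q2, a, XA#) ⊢ (q0, ε, BXA#)
All input consumed; state q0 ∈ F.

Accept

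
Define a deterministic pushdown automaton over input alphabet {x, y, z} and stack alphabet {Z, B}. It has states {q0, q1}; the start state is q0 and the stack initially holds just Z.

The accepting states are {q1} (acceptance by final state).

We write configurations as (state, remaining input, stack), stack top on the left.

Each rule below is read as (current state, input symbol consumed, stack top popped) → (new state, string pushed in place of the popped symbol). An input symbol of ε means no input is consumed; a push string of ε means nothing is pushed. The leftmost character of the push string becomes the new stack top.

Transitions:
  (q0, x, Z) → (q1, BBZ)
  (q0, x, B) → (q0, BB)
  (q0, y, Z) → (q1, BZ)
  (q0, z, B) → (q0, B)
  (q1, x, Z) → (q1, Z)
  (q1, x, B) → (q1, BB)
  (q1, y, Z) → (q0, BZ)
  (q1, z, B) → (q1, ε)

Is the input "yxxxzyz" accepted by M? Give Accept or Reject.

(q0, yxxxzyz, Z)
  read y, top Z: go to q1, push BZ → (q1, xxxzyz, BZ)
  read x, top B: go to q1, push BB → (q1, xxzyz, BBZ)
  read x, top B: go to q1, push BB → (q1, xzyz, BBBZ)
  read x, top B: go to q1, push BB → (q1, zyz, BBBBZ)
  read z, top B: go to q1, push ε → (q1, yz, BBBZ)
No transition applies at (q1, yz, BBBZ); input not fully consumed.

Reject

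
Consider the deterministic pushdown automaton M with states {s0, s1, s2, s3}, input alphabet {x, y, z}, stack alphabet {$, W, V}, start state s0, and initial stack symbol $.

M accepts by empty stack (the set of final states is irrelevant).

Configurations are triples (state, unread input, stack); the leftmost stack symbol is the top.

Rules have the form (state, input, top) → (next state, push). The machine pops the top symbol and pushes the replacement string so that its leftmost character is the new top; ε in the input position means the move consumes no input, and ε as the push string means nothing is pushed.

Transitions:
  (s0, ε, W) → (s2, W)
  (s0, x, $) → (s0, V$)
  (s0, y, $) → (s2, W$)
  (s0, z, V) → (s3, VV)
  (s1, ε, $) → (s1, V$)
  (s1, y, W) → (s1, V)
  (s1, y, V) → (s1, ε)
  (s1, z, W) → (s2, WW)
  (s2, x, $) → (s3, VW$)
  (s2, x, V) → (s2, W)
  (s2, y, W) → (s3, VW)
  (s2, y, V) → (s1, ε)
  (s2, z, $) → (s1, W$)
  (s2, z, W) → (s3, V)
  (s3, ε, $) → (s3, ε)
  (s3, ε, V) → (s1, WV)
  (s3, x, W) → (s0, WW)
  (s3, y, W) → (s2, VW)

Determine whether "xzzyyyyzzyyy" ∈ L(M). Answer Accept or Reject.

Reject

(s0, xzzyyyyzzyyy, $)
  read x, top $: go to s0, push V$ → (s0, zzyyyyzzyyy, V$)
  read z, top V: go to s3, push VV → (s3, zyyyyzzyyy, VV$)
  ε-move, top V: go to s1, push WV → (s1, zyyyyzzyyy, WVV$)
  read z, top W: go to s2, push WW → (s2, yyyyzzyyy, WWVV$)
  read y, top W: go to s3, push VW → (s3, yyyzzyyy, VWWVV$)
  ε-move, top V: go to s1, push WV → (s1, yyyzzyyy, WVWWVV$)
  read y, top W: go to s1, push V → (s1, yyzzyyy, VVWWVV$)
  read y, top V: go to s1, push ε → (s1, yzzyyy, VWWVV$)
  read y, top V: go to s1, push ε → (s1, zzyyy, WWVV$)
  read z, top W: go to s2, push WW → (s2, zyyy, WWWVV$)
  read z, top W: go to s3, push V → (s3, yyy, VWWVV$)
  ε-move, top V: go to s1, push WV → (s1, yyy, WVWWVV$)
  read y, top W: go to s1, push V → (s1, yy, VVWWVV$)
  read y, top V: go to s1, push ε → (s1, y, VWWVV$)
  read y, top V: go to s1, push ε → (s1, ε, WWVV$)
All input consumed; stack is WWVV$, not empty, and no further ε-move applies.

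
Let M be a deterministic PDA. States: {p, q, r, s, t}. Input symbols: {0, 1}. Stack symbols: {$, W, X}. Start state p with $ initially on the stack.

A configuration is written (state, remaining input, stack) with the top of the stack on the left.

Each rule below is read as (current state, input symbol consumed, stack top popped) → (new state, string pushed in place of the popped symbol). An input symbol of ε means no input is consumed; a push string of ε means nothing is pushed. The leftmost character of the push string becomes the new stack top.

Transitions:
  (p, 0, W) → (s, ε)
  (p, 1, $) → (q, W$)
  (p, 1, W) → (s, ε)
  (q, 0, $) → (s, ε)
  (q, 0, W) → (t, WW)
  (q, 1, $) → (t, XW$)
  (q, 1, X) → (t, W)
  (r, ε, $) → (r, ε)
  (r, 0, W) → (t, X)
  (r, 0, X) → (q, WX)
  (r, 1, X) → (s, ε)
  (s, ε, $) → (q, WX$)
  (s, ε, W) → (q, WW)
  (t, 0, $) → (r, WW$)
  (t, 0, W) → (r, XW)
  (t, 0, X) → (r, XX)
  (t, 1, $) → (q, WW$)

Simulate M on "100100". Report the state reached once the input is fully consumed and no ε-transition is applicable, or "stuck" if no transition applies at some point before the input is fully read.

r

(p, 100100, $)
  read 1, top $: go to q, push W$ → (q, 00100, W$)
  read 0, top W: go to t, push WW → (t, 0100, WW$)
  read 0, top W: go to r, push XW → (r, 100, XWW$)
  read 1, top X: go to s, push ε → (s, 00, WW$)
  ε-move, top W: go to q, push WW → (q, 00, WWW$)
  read 0, top W: go to t, push WW → (t, 0, WWWW$)
  read 0, top W: go to r, push XW → (r, ε, XWWWW$)
All input consumed; M is in state r.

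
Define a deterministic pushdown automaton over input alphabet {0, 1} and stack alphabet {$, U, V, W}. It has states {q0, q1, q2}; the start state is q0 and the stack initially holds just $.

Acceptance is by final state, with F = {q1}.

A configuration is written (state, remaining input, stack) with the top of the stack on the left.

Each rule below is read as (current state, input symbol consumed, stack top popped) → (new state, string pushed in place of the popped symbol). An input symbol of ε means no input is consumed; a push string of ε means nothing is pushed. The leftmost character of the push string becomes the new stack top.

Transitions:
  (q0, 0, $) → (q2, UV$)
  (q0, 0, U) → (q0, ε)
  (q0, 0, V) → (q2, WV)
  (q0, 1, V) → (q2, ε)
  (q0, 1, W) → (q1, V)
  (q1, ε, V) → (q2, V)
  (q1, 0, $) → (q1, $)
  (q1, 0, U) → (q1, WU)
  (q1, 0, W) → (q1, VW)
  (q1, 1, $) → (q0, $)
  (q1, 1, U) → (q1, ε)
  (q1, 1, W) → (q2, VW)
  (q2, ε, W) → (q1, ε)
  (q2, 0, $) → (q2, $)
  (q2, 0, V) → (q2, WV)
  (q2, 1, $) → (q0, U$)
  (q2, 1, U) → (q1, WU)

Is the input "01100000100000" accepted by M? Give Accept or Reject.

Reject

(q0, 01100000100000, $)
  read 0, top $: go to q2, push UV$ → (q2, 1100000100000, UV$)
  read 1, top U: go to q1, push WU → (q1, 100000100000, WUV$)
  read 1, top W: go to q2, push VW → (q2, 00000100000, VWUV$)
  read 0, top V: go to q2, push WV → (q2, 0000100000, WVWUV$)
  ε-move, top W: go to q1, push ε → (q1, 0000100000, VWUV$)
  ε-move, top V: go to q2, push V → (q2, 0000100000, VWUV$)
  read 0, top V: go to q2, push WV → (q2, 000100000, WVWUV$)
  ε-move, top W: go to q1, push ε → (q1, 000100000, VWUV$)
  ε-move, top V: go to q2, push V → (q2, 000100000, VWUV$)
  read 0, top V: go to q2, push WV → (q2, 00100000, WVWUV$)
  ε-move, top W: go to q1, push ε → (q1, 00100000, VWUV$)
  ε-move, top V: go to q2, push V → (q2, 00100000, VWUV$)
  read 0, top V: go to q2, push WV → (q2, 0100000, WVWUV$)
  ε-move, top W: go to q1, push ε → (q1, 0100000, VWUV$)
  ε-move, top V: go to q2, push V → (q2, 0100000, VWUV$)
  read 0, top V: go to q2, push WV → (q2, 100000, WVWUV$)
  ε-move, top W: go to q1, push ε → (q1, 100000, VWUV$)
  ε-move, top V: go to q2, push V → (q2, 100000, VWUV$)
No transition applies at (q2, 100000, VWUV$); input not fully consumed.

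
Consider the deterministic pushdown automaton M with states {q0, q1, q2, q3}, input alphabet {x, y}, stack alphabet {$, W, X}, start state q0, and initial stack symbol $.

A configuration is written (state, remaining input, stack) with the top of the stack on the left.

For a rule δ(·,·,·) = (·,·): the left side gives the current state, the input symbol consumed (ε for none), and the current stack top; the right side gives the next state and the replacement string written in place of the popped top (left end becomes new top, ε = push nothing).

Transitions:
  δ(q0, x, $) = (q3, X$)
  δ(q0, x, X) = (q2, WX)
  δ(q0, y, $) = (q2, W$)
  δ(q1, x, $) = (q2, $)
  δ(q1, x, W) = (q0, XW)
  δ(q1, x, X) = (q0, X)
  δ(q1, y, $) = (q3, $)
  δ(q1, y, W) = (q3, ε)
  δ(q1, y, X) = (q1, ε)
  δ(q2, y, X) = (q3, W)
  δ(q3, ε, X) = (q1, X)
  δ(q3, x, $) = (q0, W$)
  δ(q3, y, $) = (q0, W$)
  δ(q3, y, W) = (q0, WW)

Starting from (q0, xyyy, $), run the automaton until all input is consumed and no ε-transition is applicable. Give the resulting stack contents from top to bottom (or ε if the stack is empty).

(q0, xyyy, $)
  read x, top $: go to q3, push X$ → (q3, yyy, X$)
  ε-move, top X: go to q1, push X → (q1, yyy, X$)
  read y, top X: go to q1, push ε → (q1, yy, $)
  read y, top $: go to q3, push $ → (q3, y, $)
  read y, top $: go to q0, push W$ → (q0, ε, W$)
All input consumed in state q0 with stack W$.

W$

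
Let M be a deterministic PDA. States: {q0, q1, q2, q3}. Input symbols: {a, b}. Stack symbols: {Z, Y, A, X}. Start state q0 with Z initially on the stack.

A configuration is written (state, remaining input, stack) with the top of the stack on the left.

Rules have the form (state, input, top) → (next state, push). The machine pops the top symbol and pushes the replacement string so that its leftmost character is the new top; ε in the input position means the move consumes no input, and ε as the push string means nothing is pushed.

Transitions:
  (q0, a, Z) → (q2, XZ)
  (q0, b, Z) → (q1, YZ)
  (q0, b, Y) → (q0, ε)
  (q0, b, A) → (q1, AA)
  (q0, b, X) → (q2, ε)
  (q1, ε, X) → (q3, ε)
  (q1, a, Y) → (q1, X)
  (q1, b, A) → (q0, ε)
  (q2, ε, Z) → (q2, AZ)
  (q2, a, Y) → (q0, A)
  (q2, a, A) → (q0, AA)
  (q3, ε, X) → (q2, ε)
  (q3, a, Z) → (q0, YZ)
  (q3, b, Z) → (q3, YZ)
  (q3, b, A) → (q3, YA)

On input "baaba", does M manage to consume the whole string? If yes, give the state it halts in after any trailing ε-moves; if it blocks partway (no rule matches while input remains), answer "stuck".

q2

(q0, baaba, Z)
  read b, top Z: go to q1, push YZ → (q1, aaba, YZ)
  read a, top Y: go to q1, push X → (q1, aba, XZ)
  ε-move, top X: go to q3, push ε → (q3, aba, Z)
  read a, top Z: go to q0, push YZ → (q0, ba, YZ)
  read b, top Y: go to q0, push ε → (q0, a, Z)
  read a, top Z: go to q2, push XZ → (q2, ε, XZ)
All input consumed; M is in state q2.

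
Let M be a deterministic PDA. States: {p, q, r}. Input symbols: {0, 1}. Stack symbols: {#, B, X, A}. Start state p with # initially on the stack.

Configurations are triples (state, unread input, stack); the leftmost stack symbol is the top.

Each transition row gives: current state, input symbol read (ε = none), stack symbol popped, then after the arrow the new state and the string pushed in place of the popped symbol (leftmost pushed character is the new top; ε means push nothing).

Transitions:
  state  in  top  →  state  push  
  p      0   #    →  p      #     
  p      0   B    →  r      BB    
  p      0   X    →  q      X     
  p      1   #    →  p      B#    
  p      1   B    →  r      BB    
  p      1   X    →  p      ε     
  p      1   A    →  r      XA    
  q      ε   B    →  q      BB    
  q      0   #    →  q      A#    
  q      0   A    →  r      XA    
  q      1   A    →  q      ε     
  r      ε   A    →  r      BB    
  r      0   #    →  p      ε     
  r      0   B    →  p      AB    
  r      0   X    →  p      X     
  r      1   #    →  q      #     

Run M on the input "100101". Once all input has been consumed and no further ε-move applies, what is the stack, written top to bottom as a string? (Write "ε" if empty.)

(p, 100101, #)
  read 1, top #: go to p, push B# → (p, 00101, B#)
  read 0, top B: go to r, push BB → (r, 0101, BB#)
  read 0, top B: go to p, push AB → (p, 101, ABB#)
  read 1, top A: go to r, push XA → (r, 01, XABB#)
  read 0, top X: go to p, push X → (p, 1, XABB#)
  read 1, top X: go to p, push ε → (p, ε, ABB#)
All input consumed in state p with stack ABB#.

ABB#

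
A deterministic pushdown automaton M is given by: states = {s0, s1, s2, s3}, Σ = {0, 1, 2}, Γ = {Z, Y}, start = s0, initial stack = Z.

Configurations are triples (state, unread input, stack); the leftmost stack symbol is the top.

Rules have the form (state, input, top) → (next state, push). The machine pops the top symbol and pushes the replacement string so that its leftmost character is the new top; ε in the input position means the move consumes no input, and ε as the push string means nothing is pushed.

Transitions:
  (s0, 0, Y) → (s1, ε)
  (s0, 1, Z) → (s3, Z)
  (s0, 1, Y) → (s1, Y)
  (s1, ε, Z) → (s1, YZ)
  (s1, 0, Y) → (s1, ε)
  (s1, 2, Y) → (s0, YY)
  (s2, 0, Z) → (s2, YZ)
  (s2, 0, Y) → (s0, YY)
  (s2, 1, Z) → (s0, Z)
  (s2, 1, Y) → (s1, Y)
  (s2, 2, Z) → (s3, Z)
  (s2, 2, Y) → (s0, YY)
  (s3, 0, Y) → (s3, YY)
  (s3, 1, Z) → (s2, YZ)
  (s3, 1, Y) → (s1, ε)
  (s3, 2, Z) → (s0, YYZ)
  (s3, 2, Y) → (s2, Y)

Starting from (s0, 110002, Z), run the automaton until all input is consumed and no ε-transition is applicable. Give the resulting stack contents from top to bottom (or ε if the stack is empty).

YYZ

(s0, 110002, Z)
  read 1, top Z: go to s3, push Z → (s3, 10002, Z)
  read 1, top Z: go to s2, push YZ → (s2, 0002, YZ)
  read 0, top Y: go to s0, push YY → (s0, 002, YYZ)
  read 0, top Y: go to s1, push ε → (s1, 02, YZ)
  read 0, top Y: go to s1, push ε → (s1, 2, Z)
  ε-move, top Z: go to s1, push YZ → (s1, 2, YZ)
  read 2, top Y: go to s0, push YY → (s0, ε, YYZ)
All input consumed in state s0 with stack YYZ.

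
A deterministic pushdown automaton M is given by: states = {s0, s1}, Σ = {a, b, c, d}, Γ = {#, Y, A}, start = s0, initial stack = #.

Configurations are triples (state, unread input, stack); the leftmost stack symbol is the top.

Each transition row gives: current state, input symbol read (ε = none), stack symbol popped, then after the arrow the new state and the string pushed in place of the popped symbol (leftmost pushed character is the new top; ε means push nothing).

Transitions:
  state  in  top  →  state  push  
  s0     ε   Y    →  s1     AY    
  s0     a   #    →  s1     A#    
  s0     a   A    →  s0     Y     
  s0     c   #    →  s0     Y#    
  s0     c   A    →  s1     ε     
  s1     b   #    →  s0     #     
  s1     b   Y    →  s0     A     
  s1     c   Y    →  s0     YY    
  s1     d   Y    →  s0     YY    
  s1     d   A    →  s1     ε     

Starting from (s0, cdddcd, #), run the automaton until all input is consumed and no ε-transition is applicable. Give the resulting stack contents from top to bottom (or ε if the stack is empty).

(s0, cdddcd, #) ⊢ (s0, dddcd, Y#) ⊢ (s1, dddcd, AY#) ⊢ (s1, ddcd, Y#) ⊢ (s0, dcd, YY#) ⊢ (s1, dcd, AYY#) ⊢ (s1, cd, YY#) ⊢ (s0, d, YYY#) ⊢ (s1, d, AYYY#) ⊢ (s1, ε, YYY#)
All input consumed in state s1 with stack YYY#.

YYY#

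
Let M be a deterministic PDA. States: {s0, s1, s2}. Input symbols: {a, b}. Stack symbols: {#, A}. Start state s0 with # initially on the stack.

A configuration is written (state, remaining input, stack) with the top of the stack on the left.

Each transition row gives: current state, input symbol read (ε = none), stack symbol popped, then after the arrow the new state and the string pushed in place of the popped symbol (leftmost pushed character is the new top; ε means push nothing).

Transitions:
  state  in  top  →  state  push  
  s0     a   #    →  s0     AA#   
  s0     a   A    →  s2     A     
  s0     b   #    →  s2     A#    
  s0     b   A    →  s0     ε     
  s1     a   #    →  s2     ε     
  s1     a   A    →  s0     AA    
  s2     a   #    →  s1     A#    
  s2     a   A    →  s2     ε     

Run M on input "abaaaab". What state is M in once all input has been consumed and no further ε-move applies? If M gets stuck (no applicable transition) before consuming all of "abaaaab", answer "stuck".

s0

(s0, abaaaab, #) ⊢ (s0, baaaab, AA#) ⊢ (s0, aaaab, A#) ⊢ (s2, aaab, A#) ⊢ (s2, aab, #) ⊢ (s1, ab, A#) ⊢ (s0, b, AA#) ⊢ (s0, ε, A#)
All input consumed; M is in state s0.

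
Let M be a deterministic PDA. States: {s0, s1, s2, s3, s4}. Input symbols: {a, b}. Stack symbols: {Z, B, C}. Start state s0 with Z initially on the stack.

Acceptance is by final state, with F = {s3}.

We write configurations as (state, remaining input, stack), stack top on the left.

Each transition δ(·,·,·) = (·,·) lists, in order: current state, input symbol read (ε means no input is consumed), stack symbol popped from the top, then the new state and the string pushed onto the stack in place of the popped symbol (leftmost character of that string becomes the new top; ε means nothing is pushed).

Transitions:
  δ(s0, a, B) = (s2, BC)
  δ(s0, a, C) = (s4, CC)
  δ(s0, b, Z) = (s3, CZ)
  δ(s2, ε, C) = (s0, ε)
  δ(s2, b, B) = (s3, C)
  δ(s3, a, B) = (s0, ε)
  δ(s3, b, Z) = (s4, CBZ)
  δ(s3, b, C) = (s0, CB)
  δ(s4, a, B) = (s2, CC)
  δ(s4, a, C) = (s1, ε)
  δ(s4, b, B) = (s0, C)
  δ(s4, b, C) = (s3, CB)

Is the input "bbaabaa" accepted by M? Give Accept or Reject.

(s0, bbaabaa, Z)
  read b, top Z: go to s3, push CZ → (s3, baabaa, CZ)
  read b, top C: go to s0, push CB → (s0, aabaa, CBZ)
  read a, top C: go to s4, push CC → (s4, abaa, CCBZ)
  read a, top C: go to s1, push ε → (s1, baa, CBZ)
No transition applies at (s1, baa, CBZ); input not fully consumed.

Reject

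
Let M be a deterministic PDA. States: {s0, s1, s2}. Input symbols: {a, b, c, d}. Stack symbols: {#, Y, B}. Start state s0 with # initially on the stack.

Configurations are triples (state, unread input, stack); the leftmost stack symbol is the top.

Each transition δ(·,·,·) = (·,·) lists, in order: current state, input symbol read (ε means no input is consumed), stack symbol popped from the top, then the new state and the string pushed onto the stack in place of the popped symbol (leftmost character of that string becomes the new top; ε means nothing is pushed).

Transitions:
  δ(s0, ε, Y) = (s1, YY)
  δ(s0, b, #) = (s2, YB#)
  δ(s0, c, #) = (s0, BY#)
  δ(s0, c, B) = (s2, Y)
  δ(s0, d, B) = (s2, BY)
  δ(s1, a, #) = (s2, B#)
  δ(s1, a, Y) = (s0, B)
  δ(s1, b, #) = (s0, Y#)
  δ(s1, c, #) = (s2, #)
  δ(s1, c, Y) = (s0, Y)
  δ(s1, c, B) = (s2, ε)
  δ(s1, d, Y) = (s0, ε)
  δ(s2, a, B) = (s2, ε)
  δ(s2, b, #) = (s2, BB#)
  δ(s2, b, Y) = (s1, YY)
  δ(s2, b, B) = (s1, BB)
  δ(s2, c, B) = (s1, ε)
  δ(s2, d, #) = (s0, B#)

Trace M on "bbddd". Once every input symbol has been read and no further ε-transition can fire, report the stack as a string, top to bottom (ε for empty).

(s0, bbddd, #) ⊢ (s2, bddd, YB#) ⊢ (s1, ddd, YYB#) ⊢ (s0, dd, YB#) ⊢ (s1, dd, YYB#) ⊢ (s0, d, YB#) ⊢ (s1, d, YYB#) ⊢ (s0, ε, YB#) ⊢ (s1, ε, YYB#)
All input consumed in state s1 with stack YYB#.

YYB#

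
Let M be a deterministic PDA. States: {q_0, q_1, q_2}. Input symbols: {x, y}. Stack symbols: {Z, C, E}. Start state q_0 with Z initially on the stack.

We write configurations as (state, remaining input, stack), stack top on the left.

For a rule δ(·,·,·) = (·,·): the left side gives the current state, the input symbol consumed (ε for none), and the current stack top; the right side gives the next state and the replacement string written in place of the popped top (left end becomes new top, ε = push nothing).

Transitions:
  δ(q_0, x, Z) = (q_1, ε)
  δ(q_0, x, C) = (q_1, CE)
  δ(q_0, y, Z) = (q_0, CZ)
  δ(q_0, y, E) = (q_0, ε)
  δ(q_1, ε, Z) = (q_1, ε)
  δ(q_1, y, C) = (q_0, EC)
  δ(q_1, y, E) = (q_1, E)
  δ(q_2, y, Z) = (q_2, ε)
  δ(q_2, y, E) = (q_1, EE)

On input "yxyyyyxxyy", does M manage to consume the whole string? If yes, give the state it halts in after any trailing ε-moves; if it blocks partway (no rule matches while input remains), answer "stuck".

stuck

(q_0, yxyyyyxxyy, Z)
  read y, top Z: go to q_0, push CZ → (q_0, xyyyyxxyy, CZ)
  read x, top C: go to q_1, push CE → (q_1, yyyyxxyy, CEZ)
  read y, top C: go to q_0, push EC → (q_0, yyyxxyy, ECEZ)
  read y, top E: go to q_0, push ε → (q_0, yyxxyy, CEZ)
No transition for (q_0, y, top C); M blocks with input yyxxyy remaining.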